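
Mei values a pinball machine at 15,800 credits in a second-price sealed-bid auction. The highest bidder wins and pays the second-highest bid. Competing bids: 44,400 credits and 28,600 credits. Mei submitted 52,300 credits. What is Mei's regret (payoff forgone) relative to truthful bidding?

Payoff forgone: 28,600 credits.

The highest competing bid is 44,400 credits.
Bidding truthfully at 15,800 credits: the top bid is 44,400 credits (a rival), so Mei loses. Payoff = 0 credits.
Bidding 52,300 credits: Mei has the top bid, wins, and pays the second-highest bid 44,400 credits. Payoff = 15,800 credits − 44,400 credits = -28,600 credits.
Regret = truthful payoff − actual payoff = 0 credits − -28,600 credits = 28,600 credits.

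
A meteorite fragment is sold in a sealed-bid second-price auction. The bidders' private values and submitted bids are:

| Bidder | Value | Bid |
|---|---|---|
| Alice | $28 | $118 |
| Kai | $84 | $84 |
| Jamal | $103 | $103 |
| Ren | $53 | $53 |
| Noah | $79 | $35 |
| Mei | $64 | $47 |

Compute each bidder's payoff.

Ranking the bids: Alice $118; Jamal $103; Kai $84; Ren $53; Mei $47; Noah $35.
Alice has the top bid and wins; the price is the second-highest bid, $103.
Alice's payoff = $28 − $103 = -$75. All other bidders lose, so their payoff is 0.

Payoffs: Alice -$75, Kai $0, Jamal $0, Ren $0, Noah $0, Mei $0.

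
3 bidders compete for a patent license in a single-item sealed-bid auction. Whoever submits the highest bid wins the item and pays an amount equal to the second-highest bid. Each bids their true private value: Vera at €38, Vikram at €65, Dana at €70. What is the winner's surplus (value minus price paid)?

Ranking the bids: Dana €70, then Vikram €65, then Vera €38.
Dana wins with the top bid and pays the second-highest, €65.
Surplus = €70 − €65 = €5.

Surplus = €5.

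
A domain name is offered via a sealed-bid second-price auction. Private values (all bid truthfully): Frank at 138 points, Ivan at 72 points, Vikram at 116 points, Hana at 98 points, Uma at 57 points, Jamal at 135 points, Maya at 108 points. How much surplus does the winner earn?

Surplus = 3 points.

Sorted high to low: Frank 138 points, then Jamal 135 points, then Vikram 116 points, then Maya 108 points, then Hana 98 points, then Ivan 72 points, then Uma 57 points.
Frank wins with the top bid and pays the second-highest, 135 points.
Surplus = 138 points − 135 points = 3 points.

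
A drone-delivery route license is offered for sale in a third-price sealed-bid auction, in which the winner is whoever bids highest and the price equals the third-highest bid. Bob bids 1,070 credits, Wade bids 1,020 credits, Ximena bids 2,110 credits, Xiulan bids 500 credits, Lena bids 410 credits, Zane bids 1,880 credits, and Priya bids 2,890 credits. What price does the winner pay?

Ranking the bids: Priya 2,890 credits, then Ximena 2,110 credits, then Zane 1,880 credits, then Bob 1,070 credits, then Wade 1,020 credits, then Xiulan 500 credits, then Lena 410 credits.
Priya is the highest bidder, so Priya wins.
Under the third-price rule, the price is the third-highest bid: 1,880 credits.

Price paid: 1,880 credits.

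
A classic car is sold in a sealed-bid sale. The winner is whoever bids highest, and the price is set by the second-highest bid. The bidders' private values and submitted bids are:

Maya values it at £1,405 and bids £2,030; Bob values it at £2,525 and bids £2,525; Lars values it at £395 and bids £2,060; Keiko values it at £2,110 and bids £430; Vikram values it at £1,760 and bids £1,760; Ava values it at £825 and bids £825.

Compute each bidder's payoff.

Payoffs: Maya £0, Bob £465, Lars £0, Keiko £0, Vikram £0, Ava £0.

Sorted high to low: Bob £2,525, then Lars £2,060, then Maya £2,030, then Vikram £1,760, then Ava £825, then Keiko £430.
Bob has the top bid and wins; the price is the second-highest bid, £2,060.
Bob's payoff = £2,525 − £2,060 = £465. All other bidders lose, so their payoff is 0.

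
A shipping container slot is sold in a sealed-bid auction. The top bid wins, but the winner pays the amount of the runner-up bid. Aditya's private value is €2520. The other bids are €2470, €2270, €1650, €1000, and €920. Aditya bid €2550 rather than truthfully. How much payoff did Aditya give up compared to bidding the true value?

The highest competing bid is €2470.
Bidding truthfully at €2520: Aditya has the top bid, wins, and pays the second-highest bid €2470. Payoff = €2520 − €2470 = €50.
Bidding €2550: Aditya has the top bid, wins, and pays the second-highest bid €2470. Payoff = €2520 − €2470 = €50.
Regret = truthful payoff − actual payoff = €50 − €50 = €0.
The bid only affects whether you win, not the price — here both bids land on the same side of the top rival bid, so the deviation is payoff-neutral.

Regret: €0.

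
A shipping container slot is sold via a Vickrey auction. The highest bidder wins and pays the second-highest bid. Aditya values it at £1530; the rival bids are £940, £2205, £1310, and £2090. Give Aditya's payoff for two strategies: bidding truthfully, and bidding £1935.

(a) £0  (b) £0

The highest competing bid is £2205.
Bidding truthfully at £1530: the top bid is £2205 (a rival), so Aditya loses. Payoff = £0.
Bidding £1935: the top bid is £2205 (a rival), so Aditya loses. Payoff = £0.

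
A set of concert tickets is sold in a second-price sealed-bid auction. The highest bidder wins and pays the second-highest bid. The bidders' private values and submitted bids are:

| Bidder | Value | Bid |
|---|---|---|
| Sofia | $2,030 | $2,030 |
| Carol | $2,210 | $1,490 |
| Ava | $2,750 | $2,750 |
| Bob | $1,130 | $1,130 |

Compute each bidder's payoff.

Bids in descending order: Ava $2,750 > Sofia $2,030 > Carol $1,490 > Bob $1,130.
Ava has the top bid and wins; the price is the second-highest bid, $2,030.
Ava's payoff = $2,750 − $2,030 = $720. All other bidders lose, so their payoff is 0.

Payoffs: Sofia $0, Carol $0, Ava $720, Bob $0.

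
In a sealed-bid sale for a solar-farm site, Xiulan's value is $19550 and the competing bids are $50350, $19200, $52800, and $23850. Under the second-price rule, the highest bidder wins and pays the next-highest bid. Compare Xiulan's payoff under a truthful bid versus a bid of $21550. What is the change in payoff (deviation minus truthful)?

Change in payoff: $0.

The highest competing bid is $52800.
Bidding truthfully at $19550: the top bid is $52800 (a rival), so Xiulan loses. Payoff = $0.
Bidding $21550: the top bid is $52800 (a rival), so Xiulan loses. Payoff = $0.
Change = $0 − $0 = $0.
The bid only affects whether you win, not the price — here both bids land on the same side of the top rival bid, so the deviation is payoff-neutral.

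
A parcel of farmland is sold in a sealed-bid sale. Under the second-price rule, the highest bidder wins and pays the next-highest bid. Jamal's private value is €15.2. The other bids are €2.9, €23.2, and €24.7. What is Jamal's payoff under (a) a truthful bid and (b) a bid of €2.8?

(a) €0.0  (b) €0.0

The highest competing bid is €24.7.
Bidding truthfully at €15.2: the top bid is €24.7 (a rival), so Jamal loses. Payoff = €0.0.
Bidding €2.8: the top bid is €24.7 (a rival), so Jamal loses. Payoff = €0.0.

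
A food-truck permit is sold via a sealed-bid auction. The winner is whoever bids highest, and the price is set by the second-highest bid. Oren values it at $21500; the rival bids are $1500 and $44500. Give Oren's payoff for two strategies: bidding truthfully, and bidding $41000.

(a) $0  (b) $0

The highest competing bid is $44500.
Bidding truthfully at $21500: the top bid is $44500 (a rival), so Oren loses. Payoff = $0.
Bidding $41000: the top bid is $44500 (a rival), so Oren loses. Payoff = $0.
The bid only affects whether you win, not the price — here both bids land on the same side of the top rival bid, so the deviation is payoff-neutral.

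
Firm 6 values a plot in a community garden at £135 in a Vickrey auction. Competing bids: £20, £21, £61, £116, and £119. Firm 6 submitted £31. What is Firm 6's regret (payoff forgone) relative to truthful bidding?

The highest competing bid is £119.
Bidding truthfully at £135: Firm 6 has the top bid, wins, and pays the second-highest bid £119. Payoff = £135 − £119 = £16.
Bidding £31: the top bid is £119 (a rival), so Firm 6 loses. Payoff = £0.
Regret = truthful payoff − actual payoff = £16 − £0 = £16.

£16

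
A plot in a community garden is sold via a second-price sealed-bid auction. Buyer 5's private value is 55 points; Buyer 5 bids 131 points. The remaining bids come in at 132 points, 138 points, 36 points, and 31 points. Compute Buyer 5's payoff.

Highest competing bid: 138 points.
Buyer 5's bid 131 points is not the highest, so Buyer 5 loses, pays nothing, and earns zero payoff.

Payoff = 0 points.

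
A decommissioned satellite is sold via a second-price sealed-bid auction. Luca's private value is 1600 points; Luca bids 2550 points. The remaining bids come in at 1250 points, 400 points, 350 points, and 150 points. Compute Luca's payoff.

Highest competing bid: 1250 points.
Luca's bid 2550 points is the highest overall, so Luca wins and pays the second-highest bid, 1250 points.
Payoff = value − price = 1600 points − 1250 points = 350 points.

350 points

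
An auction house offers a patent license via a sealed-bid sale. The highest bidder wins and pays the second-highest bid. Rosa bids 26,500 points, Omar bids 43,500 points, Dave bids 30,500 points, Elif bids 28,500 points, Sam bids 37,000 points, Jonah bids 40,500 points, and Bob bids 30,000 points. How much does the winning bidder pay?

Price paid: 40,500 points.

Ranking the bids: Omar 43,500 points > Jonah 40,500 points > Sam 37,000 points > Dave 30,500 points > Bob 30,000 points > Elif 28,500 points > Rosa 26,500 points.
Omar has the highest bid, so Omar wins.
The second-highest bid is 40,500 points, so that is what Omar pays.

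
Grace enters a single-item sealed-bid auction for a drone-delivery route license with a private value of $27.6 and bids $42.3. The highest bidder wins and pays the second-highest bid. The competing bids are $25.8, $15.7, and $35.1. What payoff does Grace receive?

Highest competing bid: $35.1.
Grace's bid $42.3 is the highest overall, so Grace wins and pays the second-highest bid, $35.1.
Payoff = value − price = $27.6 − $35.1 = -$7.5.
Overbidding won the item at a price above value — truthful bidding would have avoided this loss.

Grace's payoff: -$7.5.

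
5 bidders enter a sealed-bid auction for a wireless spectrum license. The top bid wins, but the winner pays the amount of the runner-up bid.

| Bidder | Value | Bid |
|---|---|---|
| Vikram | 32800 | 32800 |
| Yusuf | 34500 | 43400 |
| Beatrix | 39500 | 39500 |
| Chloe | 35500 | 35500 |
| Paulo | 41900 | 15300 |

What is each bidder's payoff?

Vikram 0, Yusuf -5000, Beatrix 0, Chloe 0, Paulo 0.

Ordered from highest: Yusuf 43400, then Beatrix 39500, then Chloe 35500, then Vikram 32800, then Paulo 15300.
Yusuf has the top bid and wins; the price is the second-highest bid, 39500.
Yusuf's payoff = 34500 − 39500 = -5000. All other bidders lose, so their payoff is 0.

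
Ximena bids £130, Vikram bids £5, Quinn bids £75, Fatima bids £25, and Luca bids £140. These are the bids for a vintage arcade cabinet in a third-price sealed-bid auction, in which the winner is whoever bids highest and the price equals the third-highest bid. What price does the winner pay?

Sorted high to low: Luca £140, then Ximena £130, then Quinn £75, then Fatima £25, then Vikram £5.
Luca is the highest bidder, so Luca wins.
Under the third-price rule, the price is the third-highest bid: £75.

Price paid: £75.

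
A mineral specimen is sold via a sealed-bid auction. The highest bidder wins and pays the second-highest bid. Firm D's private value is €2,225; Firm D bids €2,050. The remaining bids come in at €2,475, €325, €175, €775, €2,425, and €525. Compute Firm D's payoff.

Payoff = €0.

Highest competing bid: €2,475.
Firm D's bid €2,050 is not the highest, so Firm D loses, pays nothing, and earns zero payoff.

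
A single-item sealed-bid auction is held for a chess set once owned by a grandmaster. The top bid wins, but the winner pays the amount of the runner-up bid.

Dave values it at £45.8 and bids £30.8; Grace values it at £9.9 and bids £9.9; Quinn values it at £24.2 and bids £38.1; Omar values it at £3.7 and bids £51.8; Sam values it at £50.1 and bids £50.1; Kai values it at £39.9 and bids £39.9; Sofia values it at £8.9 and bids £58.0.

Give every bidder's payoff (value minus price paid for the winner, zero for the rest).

Payoffs: Dave £0.0, Grace £0.0, Quinn £0.0, Omar £0.0, Sam £0.0, Kai £0.0, Sofia -£42.9.

Bids in descending order: Sofia £58.0; Omar £51.8; Sam £50.1; Kai £39.9; Quinn £38.1; Dave £30.8; Grace £9.9.
Sofia has the top bid and wins; the price is the second-highest bid, £51.8.
Sofia's payoff = £8.9 − £51.8 = -£42.9. All other bidders lose, so their payoff is 0.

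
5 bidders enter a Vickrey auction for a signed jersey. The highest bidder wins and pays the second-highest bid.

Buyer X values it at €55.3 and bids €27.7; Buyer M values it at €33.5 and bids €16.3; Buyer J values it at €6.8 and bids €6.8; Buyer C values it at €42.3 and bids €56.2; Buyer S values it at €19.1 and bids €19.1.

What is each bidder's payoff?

Buyer X €0.0, Buyer M €0.0, Buyer J €0.0, Buyer C €14.6, Buyer S €0.0.

Bids in descending order: Buyer C €56.2 > Buyer X €27.7 > Buyer S €19.1 > Buyer M €16.3 > Buyer J €6.8.
Buyer C has the top bid and wins; the price is the second-highest bid, €27.7.
Buyer C's payoff = €42.3 − €27.7 = €14.6. All other bidders lose, so their payoff is 0.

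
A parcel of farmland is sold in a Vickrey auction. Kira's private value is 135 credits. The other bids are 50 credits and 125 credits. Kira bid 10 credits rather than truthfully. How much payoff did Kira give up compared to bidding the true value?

Payoff forgone: 10 credits.

The highest competing bid is 125 credits.
Bidding truthfully at 135 credits: Kira has the top bid, wins, and pays the second-highest bid 125 credits. Payoff = 135 credits − 125 credits = 10 credits.
Bidding 10 credits: the top bid is 125 credits (a rival), so Kira loses. Payoff = 0 credits.
Regret = truthful payoff − actual payoff = 10 credits − 0 credits = 10 credits.
Deviating from a truthful bid can only lose payoff in a second-price auction — never gain.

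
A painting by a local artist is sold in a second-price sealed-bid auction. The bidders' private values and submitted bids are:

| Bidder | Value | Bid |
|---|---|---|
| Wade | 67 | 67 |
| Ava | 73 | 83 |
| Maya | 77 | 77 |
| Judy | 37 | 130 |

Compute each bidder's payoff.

Payoffs: Wade 0, Ava 0, Maya 0, Judy -46.

Sorted high to low: Judy 130; Ava 83; Maya 77; Wade 67.
Judy has the top bid and wins; the price is the second-highest bid, 83.
Judy's payoff = 37 − 83 = -46. All other bidders lose, so their payoff is 0.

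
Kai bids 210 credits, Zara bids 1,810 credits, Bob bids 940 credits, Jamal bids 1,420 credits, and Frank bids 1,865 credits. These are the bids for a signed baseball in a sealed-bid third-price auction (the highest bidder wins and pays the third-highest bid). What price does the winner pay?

Ordered from highest: Frank 1,865 credits; Zara 1,810 credits; Jamal 1,420 credits; Bob 940 credits; Kai 210 credits.
Frank is the highest bidder, so Frank wins.
Under the third-price rule, the price is the third-highest bid: 1,420 credits.

The winner pays 1,420 credits.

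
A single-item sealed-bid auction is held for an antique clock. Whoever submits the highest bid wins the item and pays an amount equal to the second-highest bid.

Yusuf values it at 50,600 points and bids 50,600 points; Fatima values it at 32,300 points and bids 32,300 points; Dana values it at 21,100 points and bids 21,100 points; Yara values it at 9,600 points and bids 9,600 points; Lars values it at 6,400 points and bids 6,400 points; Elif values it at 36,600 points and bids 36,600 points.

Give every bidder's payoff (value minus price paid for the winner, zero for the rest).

Payoffs: Yusuf 14,000 points, Fatima 0 points, Dana 0 points, Yara 0 points, Lars 0 points, Elif 0 points.

Sorted high to low: Yusuf 50,600 points, then Elif 36,600 points, then Fatima 32,300 points, then Dana 21,100 points, then Yara 9,600 points, then Lars 6,400 points.
Yusuf has the top bid and wins; the price is the second-highest bid, 36,600 points.
Yusuf's payoff = 50,600 points − 36,600 points = 14,000 points. All other bidders lose, so their payoff is 0.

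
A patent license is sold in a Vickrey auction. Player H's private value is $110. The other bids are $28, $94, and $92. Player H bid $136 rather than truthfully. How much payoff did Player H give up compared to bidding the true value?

$0

The highest competing bid is $94.
Bidding truthfully at $110: Player H has the top bid, wins, and pays the second-highest bid $94. Payoff = $110 − $94 = $16.
Bidding $136: Player H has the top bid, wins, and pays the second-highest bid $94. Payoff = $110 − $94 = $16.
Regret = truthful payoff − actual payoff = $16 − $16 = $0.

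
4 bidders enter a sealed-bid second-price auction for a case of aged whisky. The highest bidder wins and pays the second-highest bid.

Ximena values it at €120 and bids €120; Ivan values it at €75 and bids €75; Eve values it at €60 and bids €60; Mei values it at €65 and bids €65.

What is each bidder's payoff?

Sorted high to low: Ximena €120 > Ivan €75 > Mei €65 > Eve €60.
Ximena has the top bid and wins; the price is the second-highest bid, €75.
Ximena's payoff = €120 − €75 = €45. All other bidders lose, so their payoff is 0.

Payoffs: Ximena €45, Ivan €0, Eve €0, Mei €0.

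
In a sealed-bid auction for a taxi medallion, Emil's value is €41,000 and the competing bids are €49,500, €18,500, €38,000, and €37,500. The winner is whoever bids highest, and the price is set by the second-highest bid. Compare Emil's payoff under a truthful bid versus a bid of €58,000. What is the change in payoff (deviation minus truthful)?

The highest competing bid is €49,500.
Bidding truthfully at €41,000: the top bid is €49,500 (a rival), so Emil loses. Payoff = €0.
Bidding €58,000: Emil has the top bid, wins, and pays the second-highest bid €49,500. Payoff = €41,000 − €49,500 = -€8,500.
Change = -€8,500 − €0 = -€8,500.

-€8,500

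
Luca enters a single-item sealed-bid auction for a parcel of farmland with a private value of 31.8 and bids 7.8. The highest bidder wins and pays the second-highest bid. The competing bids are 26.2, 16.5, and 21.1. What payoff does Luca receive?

0.0

Highest competing bid: 26.2.
Luca's bid 7.8 is not the highest, so Luca loses, pays nothing, and earns zero payoff.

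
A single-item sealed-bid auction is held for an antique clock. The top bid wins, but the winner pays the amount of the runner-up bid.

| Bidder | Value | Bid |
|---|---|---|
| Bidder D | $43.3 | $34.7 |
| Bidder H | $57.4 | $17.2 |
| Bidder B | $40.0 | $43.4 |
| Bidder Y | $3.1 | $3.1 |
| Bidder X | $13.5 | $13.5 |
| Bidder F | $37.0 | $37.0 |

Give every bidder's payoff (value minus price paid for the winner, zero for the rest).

Sorted high to low: Bidder B $43.4, then Bidder F $37.0, then Bidder D $34.7, then Bidder H $17.2, then Bidder X $13.5, then Bidder Y $3.1.
Bidder B has the top bid and wins; the price is the second-highest bid, $37.0.
Bidder B's payoff = $40.0 − $37.0 = $3.0. All other bidders lose, so their payoff is 0.

Bidder D $0.0, Bidder H $0.0, Bidder B $3.0, Bidder Y $0.0, Bidder X $0.0, Bidder F $0.0.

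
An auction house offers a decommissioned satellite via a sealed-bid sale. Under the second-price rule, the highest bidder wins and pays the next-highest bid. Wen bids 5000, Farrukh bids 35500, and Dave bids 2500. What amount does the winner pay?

The winner pays 5000.

Bids in descending order: Farrukh 35500 > Wen 5000 > Dave 2500.
Farrukh has the highest bid, so Farrukh wins.
The second-highest bid is 5000, so that is what Farrukh pays.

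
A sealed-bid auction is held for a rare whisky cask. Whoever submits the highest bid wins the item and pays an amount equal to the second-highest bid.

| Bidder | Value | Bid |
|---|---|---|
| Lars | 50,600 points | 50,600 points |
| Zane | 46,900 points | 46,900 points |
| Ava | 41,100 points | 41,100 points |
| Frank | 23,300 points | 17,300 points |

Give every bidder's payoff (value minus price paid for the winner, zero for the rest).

Ranking the bids: Lars 50,600 points > Zane 46,900 points > Ava 41,100 points > Frank 17,300 points.
Lars has the top bid and wins; the price is the second-highest bid, 46,900 points.
Lars's payoff = 50,600 points − 46,900 points = 3,700 points. All other bidders lose, so their payoff is 0.

Payoffs: Lars 3,700 points, Zane 0 points, Ava 0 points, Frank 0 points.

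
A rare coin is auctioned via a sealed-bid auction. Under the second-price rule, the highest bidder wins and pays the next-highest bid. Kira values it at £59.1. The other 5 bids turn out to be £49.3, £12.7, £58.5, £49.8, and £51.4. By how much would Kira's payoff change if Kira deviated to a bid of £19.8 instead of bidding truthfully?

Change in payoff: -£0.6.

The highest competing bid is £58.5.
Bidding truthfully at £59.1: Kira has the top bid, wins, and pays the second-highest bid £58.5. Payoff = £59.1 − £58.5 = £0.6.
Bidding £19.8: the top bid is £58.5 (a rival), so Kira loses. Payoff = £0.0.
Change = £0.0 − £0.6 = -£0.6.
Deviating from a truthful bid can only lose payoff in a second-price auction — never gain.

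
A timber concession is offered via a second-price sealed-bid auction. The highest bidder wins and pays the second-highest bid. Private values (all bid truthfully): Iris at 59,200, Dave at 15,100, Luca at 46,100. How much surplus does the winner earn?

Winner's surplus: 13,100.

Ranking the bids: Iris 59,200 > Luca 46,100 > Dave 15,100.
Iris wins with the top bid and pays the second-highest, 46,100.
Surplus = 59,200 − 46,100 = 13,100.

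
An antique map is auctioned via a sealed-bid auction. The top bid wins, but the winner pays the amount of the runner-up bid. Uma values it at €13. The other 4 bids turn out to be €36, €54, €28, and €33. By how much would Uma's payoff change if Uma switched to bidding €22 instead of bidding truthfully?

The highest competing bid is €54.
Bidding truthfully at €13: the top bid is €54 (a rival), so Uma loses. Payoff = €0.
Bidding €22: the top bid is €54 (a rival), so Uma loses. Payoff = €0.
Change = €0 − €0 = €0.
The bid only affects whether you win, not the price — here both bids land on the same side of the top rival bid, so the deviation is payoff-neutral.

Payoff change: €0.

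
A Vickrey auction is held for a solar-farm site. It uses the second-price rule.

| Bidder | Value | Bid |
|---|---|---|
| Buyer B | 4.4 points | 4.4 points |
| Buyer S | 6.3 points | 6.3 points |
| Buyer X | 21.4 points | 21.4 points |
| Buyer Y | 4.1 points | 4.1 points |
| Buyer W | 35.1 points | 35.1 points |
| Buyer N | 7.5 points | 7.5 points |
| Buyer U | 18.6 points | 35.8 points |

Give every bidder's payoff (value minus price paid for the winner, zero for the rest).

Payoffs: Buyer B 0.0 points, Buyer S 0.0 points, Buyer X 0.0 points, Buyer Y 0.0 points, Buyer W 0.0 points, Buyer N 0.0 points, Buyer U -16.5 points.

Sorted high to low: Buyer U 35.8 points; Buyer W 35.1 points; Buyer X 21.4 points; Buyer N 7.5 points; Buyer S 6.3 points; Buyer B 4.4 points; Buyer Y 4.1 points.
Buyer U has the top bid and wins; the price is the second-highest bid, 35.1 points.
Buyer U's payoff = 18.6 points − 35.1 points = -16.5 points. All other bidders lose, so their payoff is 0.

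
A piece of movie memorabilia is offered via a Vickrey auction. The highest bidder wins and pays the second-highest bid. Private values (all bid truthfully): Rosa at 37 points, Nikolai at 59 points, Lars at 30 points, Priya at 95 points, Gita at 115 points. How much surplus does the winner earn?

Ranking the bids: Gita 115 points, then Priya 95 points, then Nikolai 59 points, then Rosa 37 points, then Lars 30 points.
Gita wins with the top bid and pays the second-highest, 95 points.
Surplus = 115 points − 95 points = 20 points.

Winner's surplus: 20 points.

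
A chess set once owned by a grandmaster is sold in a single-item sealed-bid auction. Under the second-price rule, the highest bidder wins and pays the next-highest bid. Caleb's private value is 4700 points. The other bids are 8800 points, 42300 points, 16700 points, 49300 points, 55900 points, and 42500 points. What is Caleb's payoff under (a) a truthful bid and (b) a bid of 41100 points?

Truthful: 0 points; alternative: 0 points.

The highest competing bid is 55900 points.
Bidding truthfully at 4700 points: the top bid is 55900 points (a rival), so Caleb loses. Payoff = 0 points.
Bidding 41100 points: the top bid is 55900 points (a rival), so Caleb loses. Payoff = 0 points.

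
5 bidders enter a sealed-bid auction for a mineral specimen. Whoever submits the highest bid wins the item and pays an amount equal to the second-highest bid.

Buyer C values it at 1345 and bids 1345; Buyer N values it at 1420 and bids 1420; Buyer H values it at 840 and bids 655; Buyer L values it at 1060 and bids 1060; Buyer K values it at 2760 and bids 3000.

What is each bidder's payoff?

Payoffs: Buyer C 0, Buyer N 0, Buyer H 0, Buyer L 0, Buyer K 1340.

Ranking the bids: Buyer K 3000; Buyer N 1420; Buyer C 1345; Buyer L 1060; Buyer H 655.
Buyer K has the top bid and wins; the price is the second-highest bid, 1420.
Buyer K's payoff = 2760 − 1420 = 1340. All other bidders lose, so their payoff is 0.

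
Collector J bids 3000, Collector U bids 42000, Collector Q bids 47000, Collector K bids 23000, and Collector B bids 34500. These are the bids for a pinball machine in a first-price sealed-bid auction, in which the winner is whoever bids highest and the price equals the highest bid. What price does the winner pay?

47000

Bids in descending order: Collector Q 47000; Collector U 42000; Collector B 34500; Collector K 23000; Collector J 3000.
Collector Q is the highest bidder, so Collector Q wins.
Under the first-price rule, the price is the highest bid: 47000.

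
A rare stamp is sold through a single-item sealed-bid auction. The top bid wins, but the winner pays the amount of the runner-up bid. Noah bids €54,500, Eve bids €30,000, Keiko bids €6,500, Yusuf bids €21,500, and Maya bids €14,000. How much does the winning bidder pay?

Ranking the bids: Noah €54,500; Eve €30,000; Yusuf €21,500; Maya €14,000; Keiko €6,500.
Noah has the highest bid, so Noah wins.
The second-highest bid is €30,000, so that is what Noah pays.

The winner pays €30,000.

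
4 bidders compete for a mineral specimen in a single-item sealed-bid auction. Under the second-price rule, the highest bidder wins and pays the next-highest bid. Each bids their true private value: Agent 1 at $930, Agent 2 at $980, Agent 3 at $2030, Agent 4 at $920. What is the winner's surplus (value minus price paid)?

Bids in descending order: Agent 3 $2030 > Agent 2 $980 > Agent 1 $930 > Agent 4 $920.
Agent 3 wins with the top bid and pays the second-highest, $980.
Surplus = $2030 − $980 = $1050.

Winner's surplus: $1050.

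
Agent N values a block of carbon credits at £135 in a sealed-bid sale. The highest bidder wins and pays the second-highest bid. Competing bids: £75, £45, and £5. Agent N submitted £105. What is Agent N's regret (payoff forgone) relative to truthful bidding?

The highest competing bid is £75.
Bidding truthfully at £135: Agent N has the top bid, wins, and pays the second-highest bid £75. Payoff = £135 − £75 = £60.
Bidding £105: Agent N has the top bid, wins, and pays the second-highest bid £75. Payoff = £135 − £75 = £60.
Regret = truthful payoff − actual payoff = £60 − £60 = £0.

Regret: £0.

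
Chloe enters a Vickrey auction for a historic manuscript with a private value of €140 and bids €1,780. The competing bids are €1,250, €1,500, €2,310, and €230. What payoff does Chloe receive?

Chloe's payoff: €0.

Highest competing bid: €2,310.
Chloe's bid €1,780 is not the highest, so Chloe loses, pays nothing, and earns zero payoff.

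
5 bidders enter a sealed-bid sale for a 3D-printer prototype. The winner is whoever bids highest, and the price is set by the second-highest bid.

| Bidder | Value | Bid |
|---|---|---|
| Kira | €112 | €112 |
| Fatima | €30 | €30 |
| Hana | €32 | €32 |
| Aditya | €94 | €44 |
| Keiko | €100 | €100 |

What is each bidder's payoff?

Kira €12, Fatima €0, Hana €0, Aditya €0, Keiko €0.

Sorted high to low: Kira €112 > Keiko €100 > Aditya €44 > Hana €32 > Fatima €30.
Kira has the top bid and wins; the price is the second-highest bid, €100.
Kira's payoff = €112 − €100 = €12. All other bidders lose, so their payoff is 0.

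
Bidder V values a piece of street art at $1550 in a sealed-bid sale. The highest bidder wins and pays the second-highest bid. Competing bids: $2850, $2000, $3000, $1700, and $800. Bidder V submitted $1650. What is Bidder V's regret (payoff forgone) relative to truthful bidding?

The highest competing bid is $3000.
Bidding truthfully at $1550: the top bid is $3000 (a rival), so Bidder V loses. Payoff = $0.
Bidding $1650: the top bid is $3000 (a rival), so Bidder V loses. Payoff = $0.
Regret = truthful payoff − actual payoff = $0 − $0 = $0.
The bid only affects whether you win, not the price — here both bids land on the same side of the top rival bid, so the deviation is payoff-neutral.

Regret: $0.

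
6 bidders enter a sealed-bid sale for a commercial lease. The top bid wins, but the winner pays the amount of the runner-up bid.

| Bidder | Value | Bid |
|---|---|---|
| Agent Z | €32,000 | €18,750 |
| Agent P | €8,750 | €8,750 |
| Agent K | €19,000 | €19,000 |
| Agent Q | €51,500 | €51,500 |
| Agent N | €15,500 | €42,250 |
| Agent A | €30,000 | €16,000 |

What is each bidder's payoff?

Bids in descending order: Agent Q €51,500 > Agent N €42,250 > Agent K €19,000 > Agent Z €18,750 > Agent A €16,000 > Agent P €8,750.
Agent Q has the top bid and wins; the price is the second-highest bid, €42,250.
Agent Q's payoff = €51,500 − €42,250 = €9,250. All other bidders lose, so their payoff is 0.

Agent Z €0, Agent P €0, Agent K €0, Agent Q €9,250, Agent N €0, Agent A €0.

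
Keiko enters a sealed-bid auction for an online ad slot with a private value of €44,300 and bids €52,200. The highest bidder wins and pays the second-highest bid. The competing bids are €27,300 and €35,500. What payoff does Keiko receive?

Payoff = €8,800.

Highest competing bid: €35,500.
Keiko's bid €52,200 is the highest overall, so Keiko wins and pays the second-highest bid, €35,500.
Payoff = value − price = €44,300 − €35,500 = €8,800.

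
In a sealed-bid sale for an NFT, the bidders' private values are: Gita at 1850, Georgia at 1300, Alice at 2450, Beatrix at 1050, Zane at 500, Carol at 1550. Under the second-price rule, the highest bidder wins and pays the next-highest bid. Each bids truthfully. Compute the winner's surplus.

Sorted high to low: Alice 2450 > Gita 1850 > Carol 1550 > Georgia 1300 > Beatrix 1050 > Zane 500.
Alice wins with the top bid and pays the second-highest, 1850.
Surplus = 2450 − 1850 = 600.

Surplus = 600.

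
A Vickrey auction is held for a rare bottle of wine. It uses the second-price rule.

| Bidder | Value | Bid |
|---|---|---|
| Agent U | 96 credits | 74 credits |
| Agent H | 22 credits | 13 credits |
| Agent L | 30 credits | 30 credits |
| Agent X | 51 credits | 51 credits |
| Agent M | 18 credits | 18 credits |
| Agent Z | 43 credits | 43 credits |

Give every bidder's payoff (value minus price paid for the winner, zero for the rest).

Payoffs: Agent U 45 credits, Agent H 0 credits, Agent L 0 credits, Agent X 0 credits, Agent M 0 credits, Agent Z 0 credits.

Ranking the bids: Agent U 74 credits, then Agent X 51 credits, then Agent Z 43 credits, then Agent L 30 credits, then Agent M 18 credits, then Agent H 13 credits.
Agent U has the top bid and wins; the price is the second-highest bid, 51 credits.
Agent U's payoff = 96 credits − 51 credits = 45 credits. All other bidders lose, so their payoff is 0.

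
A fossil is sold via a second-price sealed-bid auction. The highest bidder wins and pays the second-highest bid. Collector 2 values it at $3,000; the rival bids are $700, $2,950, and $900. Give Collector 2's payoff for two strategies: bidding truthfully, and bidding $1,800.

The highest competing bid is $2,950.
Bidding truthfully at $3,000: Collector 2 has the top bid, wins, and pays the second-highest bid $2,950. Payoff = $3,000 − $2,950 = $50.
Bidding $1,800: the top bid is $2,950 (a rival), so Collector 2 loses. Payoff = $0.

(a) $50  (b) $0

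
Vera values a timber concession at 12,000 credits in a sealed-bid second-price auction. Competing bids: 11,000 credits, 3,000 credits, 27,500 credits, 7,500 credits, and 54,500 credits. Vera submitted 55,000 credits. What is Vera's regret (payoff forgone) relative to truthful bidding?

Payoff forgone: 42,500 credits.

The highest competing bid is 54,500 credits.
Bidding truthfully at 12,000 credits: the top bid is 54,500 credits (a rival), so Vera loses. Payoff = 0 credits.
Bidding 55,000 credits: Vera has the top bid, wins, and pays the second-highest bid 54,500 credits. Payoff = 12,000 credits − 54,500 credits = -42,500 credits.
Regret = truthful payoff − actual payoff = 0 credits − -42,500 credits = 42,500 credits.
Deviating from a truthful bid can only lose payoff in a second-price auction — never gain.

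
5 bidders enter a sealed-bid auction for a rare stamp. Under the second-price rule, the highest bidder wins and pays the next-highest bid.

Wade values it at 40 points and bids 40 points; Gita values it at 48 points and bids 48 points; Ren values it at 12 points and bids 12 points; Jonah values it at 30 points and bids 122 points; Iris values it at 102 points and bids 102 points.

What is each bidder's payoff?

Ordered from highest: Jonah 122 points, then Iris 102 points, then Gita 48 points, then Wade 40 points, then Ren 12 points.
Jonah has the top bid and wins; the price is the second-highest bid, 102 points.
Jonah's payoff = 30 points − 102 points = -72 points. All other bidders lose, so their payoff is 0.

Wade 0 points, Gita 0 points, Ren 0 points, Jonah -72 points, Iris 0 points.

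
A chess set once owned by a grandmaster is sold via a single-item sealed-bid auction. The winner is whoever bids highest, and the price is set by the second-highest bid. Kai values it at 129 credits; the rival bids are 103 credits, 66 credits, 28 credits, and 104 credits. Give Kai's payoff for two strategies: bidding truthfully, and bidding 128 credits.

Truthful: 25 credits; alternative: 25 credits.

The highest competing bid is 104 credits.
Bidding truthfully at 129 credits: Kai has the top bid, wins, and pays the second-highest bid 104 credits. Payoff = 129 credits − 104 credits = 25 credits.
Bidding 128 credits: Kai has the top bid, wins, and pays the second-highest bid 104 credits. Payoff = 129 credits − 104 credits = 25 credits.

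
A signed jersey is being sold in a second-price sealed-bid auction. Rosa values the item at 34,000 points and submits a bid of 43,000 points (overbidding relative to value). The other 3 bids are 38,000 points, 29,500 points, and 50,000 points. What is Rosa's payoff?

0 points

Highest competing bid: 50,000 points.
Rosa's bid 43,000 points is not the highest, so Rosa loses, pays nothing, and earns zero payoff.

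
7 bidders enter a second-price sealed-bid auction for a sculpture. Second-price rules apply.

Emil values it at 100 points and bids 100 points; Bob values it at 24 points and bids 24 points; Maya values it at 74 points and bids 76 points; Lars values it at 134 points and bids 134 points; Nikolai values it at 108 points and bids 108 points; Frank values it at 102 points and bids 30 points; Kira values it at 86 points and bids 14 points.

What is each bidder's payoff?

Ordered from highest: Lars 134 points; Nikolai 108 points; Emil 100 points; Maya 76 points; Frank 30 points; Bob 24 points; Kira 14 points.
Lars has the top bid and wins; the price is the second-highest bid, 108 points.
Lars's payoff = 134 points − 108 points = 26 points. All other bidders lose, so their payoff is 0.

Emil 0 points, Bob 0 points, Maya 0 points, Lars 26 points, Nikolai 0 points, Frank 0 points, Kira 0 points.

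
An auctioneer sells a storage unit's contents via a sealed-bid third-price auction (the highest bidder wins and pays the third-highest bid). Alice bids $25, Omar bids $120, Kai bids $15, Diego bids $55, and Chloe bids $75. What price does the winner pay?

The winner pays $55.

Sorted high to low: Omar $120 > Chloe $75 > Diego $55 > Alice $25 > Kai $15.
Omar is the highest bidder, so Omar wins.
Under the third-price rule, the price is the third-highest bid: $55.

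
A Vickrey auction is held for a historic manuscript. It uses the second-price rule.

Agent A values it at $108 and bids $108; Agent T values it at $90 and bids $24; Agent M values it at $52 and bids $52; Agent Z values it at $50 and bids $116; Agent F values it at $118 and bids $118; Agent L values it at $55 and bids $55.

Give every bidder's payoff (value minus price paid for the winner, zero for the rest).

Ranking the bids: Agent F $118; Agent Z $116; Agent A $108; Agent L $55; Agent M $52; Agent T $24.
Agent F has the top bid and wins; the price is the second-highest bid, $116.
Agent F's payoff = $118 − $116 = $2. All other bidders lose, so their payoff is 0.

Payoffs: Agent A $0, Agent T $0, Agent M $0, Agent Z $0, Agent F $2, Agent L $0.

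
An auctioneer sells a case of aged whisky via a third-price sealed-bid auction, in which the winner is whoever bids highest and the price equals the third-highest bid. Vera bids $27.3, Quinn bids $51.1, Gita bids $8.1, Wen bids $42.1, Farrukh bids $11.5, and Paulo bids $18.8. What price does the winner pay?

Ordered from highest: Quinn $51.1 > Wen $42.1 > Vera $27.3 > Paulo $18.8 > Farrukh $11.5 > Gita $8.1.
Quinn is the highest bidder, so Quinn wins.
Under the third-price rule, the price is the third-highest bid: $27.3.

Price paid: $27.3.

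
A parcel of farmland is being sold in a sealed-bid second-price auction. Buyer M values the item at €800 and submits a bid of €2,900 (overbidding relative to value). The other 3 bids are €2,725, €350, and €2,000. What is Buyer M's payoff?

Payoff = -€1,925.

Highest competing bid: €2,725.
Buyer M's bid €2,900 is the highest overall, so Buyer M wins and pays the second-highest bid, €2,725.
Payoff = value − price = €800 − €2,725 = -€1,925.
Overbidding won the item at a price above value — truthful bidding would have avoided this loss.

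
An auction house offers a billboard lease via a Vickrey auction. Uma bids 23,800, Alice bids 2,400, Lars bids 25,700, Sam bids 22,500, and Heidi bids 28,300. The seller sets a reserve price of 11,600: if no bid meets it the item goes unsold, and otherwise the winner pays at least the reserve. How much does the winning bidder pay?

25,700

Bids in descending order: Heidi 28,300 > Lars 25,700 > Uma 23,800 > Sam 22,500 > Alice 2,400.
Heidi has the highest bid, so Heidi wins.
The second-highest bid is 25,700, which exceeds the reserve, so that sets the price.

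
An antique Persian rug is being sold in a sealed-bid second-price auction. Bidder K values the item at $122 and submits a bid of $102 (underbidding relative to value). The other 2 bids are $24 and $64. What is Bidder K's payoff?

Highest competing bid: $64.
Bidder K's bid $102 is the highest overall, so Bidder K wins and pays the second-highest bid, $64.
Payoff = value − price = $122 − $64 = $58.

Payoff = $58.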